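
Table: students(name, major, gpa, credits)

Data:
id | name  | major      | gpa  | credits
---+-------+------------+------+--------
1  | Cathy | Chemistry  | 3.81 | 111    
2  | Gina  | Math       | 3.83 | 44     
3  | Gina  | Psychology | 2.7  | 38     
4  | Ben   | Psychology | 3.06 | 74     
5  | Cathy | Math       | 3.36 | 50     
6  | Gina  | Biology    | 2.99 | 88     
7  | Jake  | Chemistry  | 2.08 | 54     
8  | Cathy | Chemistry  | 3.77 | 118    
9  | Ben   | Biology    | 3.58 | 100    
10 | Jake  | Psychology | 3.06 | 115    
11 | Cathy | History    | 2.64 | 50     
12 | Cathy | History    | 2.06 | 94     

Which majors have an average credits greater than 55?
SELECT major, AVG(credits)
FROM students
GROUP BY major
HAVING AVG(credits) > 55

Result:
  Biology: avg=94.00
  Chemistry: avg=94.33
  History: avg=72.00
  Psychology: avg=75.67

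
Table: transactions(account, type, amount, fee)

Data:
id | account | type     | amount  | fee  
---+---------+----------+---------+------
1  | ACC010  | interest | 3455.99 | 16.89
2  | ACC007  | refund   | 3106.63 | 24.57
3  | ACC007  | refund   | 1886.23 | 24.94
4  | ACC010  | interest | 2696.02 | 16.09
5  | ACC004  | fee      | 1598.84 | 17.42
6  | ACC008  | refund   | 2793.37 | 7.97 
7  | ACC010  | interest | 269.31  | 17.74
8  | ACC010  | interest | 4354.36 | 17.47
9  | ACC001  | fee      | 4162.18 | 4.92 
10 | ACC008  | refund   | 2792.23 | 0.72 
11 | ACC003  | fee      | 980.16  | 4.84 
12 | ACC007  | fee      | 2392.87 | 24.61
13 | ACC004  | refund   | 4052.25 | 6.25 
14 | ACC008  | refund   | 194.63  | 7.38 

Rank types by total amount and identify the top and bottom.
SELECT type, SUM(amount)
FROM transactions
GROUP BY type
ORDER BY SUM(amount)

All groups:
  fee: 9134.05
  interest: 10775.68
  refund: 14825.34

Highest: refund (14825.34)
Lowest: fee (9134.05)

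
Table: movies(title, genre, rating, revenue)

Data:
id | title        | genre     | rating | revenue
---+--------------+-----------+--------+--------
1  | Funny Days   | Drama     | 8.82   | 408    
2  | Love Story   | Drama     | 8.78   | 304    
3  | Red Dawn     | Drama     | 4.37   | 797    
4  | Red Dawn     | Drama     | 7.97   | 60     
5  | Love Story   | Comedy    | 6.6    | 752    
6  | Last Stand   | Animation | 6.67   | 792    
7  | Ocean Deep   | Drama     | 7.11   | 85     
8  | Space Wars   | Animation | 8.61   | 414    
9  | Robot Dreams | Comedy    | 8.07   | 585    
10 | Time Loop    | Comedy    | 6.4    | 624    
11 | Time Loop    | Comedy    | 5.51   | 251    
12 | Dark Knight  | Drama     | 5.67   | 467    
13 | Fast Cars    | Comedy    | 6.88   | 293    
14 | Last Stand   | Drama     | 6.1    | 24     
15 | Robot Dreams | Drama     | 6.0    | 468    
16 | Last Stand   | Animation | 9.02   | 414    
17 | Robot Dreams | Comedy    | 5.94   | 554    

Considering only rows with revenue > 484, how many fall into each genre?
SELECT genre, COUNT(*)
FROM movies
WHERE revenue > 484
GROUP BY genre

Note: WHERE filters rows before grouping.

Result:
  Animation: 1
  Comedy: 4
  Drama: 1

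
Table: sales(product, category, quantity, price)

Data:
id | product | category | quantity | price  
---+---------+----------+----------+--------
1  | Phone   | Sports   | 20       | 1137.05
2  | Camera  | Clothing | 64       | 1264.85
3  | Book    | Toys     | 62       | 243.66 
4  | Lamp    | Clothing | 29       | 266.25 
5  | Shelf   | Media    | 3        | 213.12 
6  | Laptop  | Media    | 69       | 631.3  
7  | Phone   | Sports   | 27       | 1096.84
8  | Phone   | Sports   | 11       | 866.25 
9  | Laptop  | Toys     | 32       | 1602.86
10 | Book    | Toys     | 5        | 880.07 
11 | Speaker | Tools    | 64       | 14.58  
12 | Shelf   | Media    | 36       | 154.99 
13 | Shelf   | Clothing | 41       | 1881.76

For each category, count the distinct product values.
SELECT category, COUNT(DISTINCT product)
FROM sales
GROUP BY category

Result:
  Clothing: 3 distinct
  Media: 2 distinct
  Sports: 1 distinct
  Tools: 1 distinct
  Toys: 2 distinct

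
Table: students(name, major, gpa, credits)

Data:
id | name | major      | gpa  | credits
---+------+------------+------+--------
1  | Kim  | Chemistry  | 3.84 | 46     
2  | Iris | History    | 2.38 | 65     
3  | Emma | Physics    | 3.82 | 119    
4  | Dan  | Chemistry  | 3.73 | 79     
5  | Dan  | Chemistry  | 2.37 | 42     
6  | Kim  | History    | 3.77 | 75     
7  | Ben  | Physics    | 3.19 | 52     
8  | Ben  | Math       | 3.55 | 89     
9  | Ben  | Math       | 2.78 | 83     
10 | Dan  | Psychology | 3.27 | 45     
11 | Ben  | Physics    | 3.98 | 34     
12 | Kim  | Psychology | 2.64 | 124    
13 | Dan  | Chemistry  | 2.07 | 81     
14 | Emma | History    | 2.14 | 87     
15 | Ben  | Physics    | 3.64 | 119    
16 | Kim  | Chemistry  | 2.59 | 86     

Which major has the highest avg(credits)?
SELECT major, AVG(credits) as val
FROM students
GROUP BY major
ORDER BY val DESC
LIMIT 1

Result: Math with avg(credits) = 86.00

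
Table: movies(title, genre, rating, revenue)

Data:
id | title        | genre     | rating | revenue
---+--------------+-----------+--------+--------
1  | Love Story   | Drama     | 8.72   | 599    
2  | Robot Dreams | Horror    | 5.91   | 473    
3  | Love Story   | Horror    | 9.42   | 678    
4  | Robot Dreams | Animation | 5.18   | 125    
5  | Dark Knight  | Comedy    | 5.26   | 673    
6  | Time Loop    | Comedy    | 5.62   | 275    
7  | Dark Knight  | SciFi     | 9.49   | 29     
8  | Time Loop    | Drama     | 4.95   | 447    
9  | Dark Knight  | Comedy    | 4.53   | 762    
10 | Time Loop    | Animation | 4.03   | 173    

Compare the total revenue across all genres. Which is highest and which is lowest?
SELECT genre, SUM(revenue)
FROM movies
GROUP BY genre
ORDER BY SUM(revenue)

All groups:
  SciFi: 29
  Animation: 298
  Drama: 1046
  Horror: 1151
  Comedy: 1710

Highest: Comedy (1710)
Lowest: SciFi (29)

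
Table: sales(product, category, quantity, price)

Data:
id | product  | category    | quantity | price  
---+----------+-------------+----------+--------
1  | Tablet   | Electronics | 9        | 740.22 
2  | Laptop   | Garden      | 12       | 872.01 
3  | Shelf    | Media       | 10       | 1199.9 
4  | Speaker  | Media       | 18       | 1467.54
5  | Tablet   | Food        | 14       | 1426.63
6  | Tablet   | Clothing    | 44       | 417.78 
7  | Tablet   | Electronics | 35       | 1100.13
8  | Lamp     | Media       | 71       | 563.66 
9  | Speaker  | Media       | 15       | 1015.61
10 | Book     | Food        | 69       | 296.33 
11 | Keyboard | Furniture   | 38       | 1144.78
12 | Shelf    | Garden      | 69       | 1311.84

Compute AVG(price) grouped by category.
SELECT category, AVG(price) as result
FROM sales
GROUP BY category

Result:
  Clothing: 417.78
  Electronics: 920.18
  Food: 861.48
  Furniture: 1144.78
  Garden: 1091.93
  Media: 1061.68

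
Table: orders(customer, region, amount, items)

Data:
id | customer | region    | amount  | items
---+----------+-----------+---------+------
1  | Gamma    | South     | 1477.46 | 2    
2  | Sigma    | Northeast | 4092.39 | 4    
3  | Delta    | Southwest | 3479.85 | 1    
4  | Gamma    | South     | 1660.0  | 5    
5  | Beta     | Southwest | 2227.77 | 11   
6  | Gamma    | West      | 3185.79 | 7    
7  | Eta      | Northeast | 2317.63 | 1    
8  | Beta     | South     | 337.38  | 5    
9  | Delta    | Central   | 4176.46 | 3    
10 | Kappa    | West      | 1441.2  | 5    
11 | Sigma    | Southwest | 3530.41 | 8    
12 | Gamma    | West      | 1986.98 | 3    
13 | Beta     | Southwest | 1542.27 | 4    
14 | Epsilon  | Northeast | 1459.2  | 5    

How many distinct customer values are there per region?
SELECT region, COUNT(DISTINCT customer)
FROM orders
GROUP BY region

Result:
  Central: 1 distinct
  Northeast: 3 distinct
  South: 2 distinct
  Southwest: 3 distinct
  West: 2 distinct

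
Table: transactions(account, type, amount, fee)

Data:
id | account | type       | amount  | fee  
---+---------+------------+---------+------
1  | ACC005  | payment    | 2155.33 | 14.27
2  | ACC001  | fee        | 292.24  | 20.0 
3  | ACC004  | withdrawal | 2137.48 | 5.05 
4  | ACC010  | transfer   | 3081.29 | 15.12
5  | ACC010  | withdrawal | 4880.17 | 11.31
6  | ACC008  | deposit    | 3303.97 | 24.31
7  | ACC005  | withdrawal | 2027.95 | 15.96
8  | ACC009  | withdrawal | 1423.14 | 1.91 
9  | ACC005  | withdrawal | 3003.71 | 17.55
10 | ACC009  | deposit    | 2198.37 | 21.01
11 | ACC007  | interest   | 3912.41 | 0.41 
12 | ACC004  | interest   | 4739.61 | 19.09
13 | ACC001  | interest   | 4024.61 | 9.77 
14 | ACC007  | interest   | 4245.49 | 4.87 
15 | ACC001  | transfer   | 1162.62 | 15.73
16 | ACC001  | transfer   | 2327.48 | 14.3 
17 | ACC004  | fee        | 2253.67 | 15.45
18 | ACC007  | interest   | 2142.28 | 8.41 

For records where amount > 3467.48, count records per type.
SELECT type, COUNT(*)
FROM transactions
WHERE amount > 3467.48
GROUP BY type

Note: WHERE filters rows before grouping.

Result:
  interest: 4
  withdrawal: 1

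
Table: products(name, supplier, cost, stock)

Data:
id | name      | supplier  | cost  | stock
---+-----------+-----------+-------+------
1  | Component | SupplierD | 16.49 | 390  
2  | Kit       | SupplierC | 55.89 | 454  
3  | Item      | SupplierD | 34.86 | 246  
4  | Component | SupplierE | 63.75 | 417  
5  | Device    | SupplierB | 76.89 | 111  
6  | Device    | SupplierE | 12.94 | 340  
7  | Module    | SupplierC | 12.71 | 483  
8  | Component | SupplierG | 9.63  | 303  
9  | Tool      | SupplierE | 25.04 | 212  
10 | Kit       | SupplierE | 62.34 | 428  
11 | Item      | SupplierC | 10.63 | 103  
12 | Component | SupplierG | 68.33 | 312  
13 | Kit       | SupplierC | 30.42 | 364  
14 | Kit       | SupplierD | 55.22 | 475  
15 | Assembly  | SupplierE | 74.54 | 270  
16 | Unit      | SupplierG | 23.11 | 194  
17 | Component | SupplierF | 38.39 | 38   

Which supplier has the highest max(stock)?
SELECT supplier, MAX(stock) as val
FROM products
GROUP BY supplier
ORDER BY val DESC
LIMIT 1

Result: SupplierC with max(stock) = 483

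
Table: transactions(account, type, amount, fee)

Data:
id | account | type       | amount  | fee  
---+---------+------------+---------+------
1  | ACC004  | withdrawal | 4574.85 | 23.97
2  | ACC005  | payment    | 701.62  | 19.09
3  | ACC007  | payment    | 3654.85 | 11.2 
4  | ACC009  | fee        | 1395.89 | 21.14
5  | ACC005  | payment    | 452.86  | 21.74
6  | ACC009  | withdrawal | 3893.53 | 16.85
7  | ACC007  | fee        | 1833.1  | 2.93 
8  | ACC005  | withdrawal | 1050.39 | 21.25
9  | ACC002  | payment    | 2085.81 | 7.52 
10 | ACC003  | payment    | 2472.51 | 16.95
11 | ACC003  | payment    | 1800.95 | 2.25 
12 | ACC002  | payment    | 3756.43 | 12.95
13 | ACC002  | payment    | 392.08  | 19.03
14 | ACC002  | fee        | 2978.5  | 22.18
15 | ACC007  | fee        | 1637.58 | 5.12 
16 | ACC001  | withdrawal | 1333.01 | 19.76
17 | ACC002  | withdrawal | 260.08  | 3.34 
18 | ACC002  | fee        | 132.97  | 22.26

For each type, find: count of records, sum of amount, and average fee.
SELECT type,
       COUNT(*) as cnt,
       SUM(amount) as total_amount,
       AVG(fee) as avg_fee
FROM transactions
GROUP BY type

Result:
  fee: 5 records, 7978.04 total amount, 14.73 avg fee
  payment: 8 records, 15317.11 total amount, 13.84 avg fee
  withdrawal: 5 records, 11111.86 total amount, 17.03 avg fee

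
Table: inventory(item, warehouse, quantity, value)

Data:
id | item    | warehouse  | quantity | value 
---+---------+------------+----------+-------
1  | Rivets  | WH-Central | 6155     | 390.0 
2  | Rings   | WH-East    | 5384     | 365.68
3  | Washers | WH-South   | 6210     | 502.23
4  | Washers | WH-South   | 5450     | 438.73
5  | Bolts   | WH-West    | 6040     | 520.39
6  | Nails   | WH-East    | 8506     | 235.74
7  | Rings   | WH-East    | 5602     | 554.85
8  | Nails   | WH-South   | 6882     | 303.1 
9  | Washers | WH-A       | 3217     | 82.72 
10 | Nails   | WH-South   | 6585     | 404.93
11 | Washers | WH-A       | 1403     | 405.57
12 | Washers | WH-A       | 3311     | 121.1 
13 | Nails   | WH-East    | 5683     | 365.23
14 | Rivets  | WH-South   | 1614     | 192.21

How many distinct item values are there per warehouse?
SELECT warehouse, COUNT(DISTINCT item)
FROM inventory
GROUP BY warehouse

Result:
  WH-A: 1 distinct
  WH-Central: 1 distinct
  WH-East: 2 distinct
  WH-South: 3 distinct
  WH-West: 1 distinct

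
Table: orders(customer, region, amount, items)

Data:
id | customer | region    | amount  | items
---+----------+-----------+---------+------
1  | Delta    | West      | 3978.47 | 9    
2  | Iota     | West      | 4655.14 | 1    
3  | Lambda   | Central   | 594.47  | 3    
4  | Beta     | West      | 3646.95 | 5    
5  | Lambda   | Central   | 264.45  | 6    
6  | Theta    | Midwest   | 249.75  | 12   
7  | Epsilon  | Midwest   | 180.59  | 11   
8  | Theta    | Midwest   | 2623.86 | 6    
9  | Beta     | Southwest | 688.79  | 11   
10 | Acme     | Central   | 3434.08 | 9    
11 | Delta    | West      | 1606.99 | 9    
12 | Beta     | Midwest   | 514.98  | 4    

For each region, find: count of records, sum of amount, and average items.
SELECT region,
       COUNT(*) as cnt,
       SUM(amount) as total_amount,
       AVG(items) as avg_items
FROM orders
GROUP BY region

Result:
  Central: 3 records, 4293.00 total amount, 6.00 avg items
  Midwest: 4 records, 3569.18 total amount, 8.25 avg items
  Southwest: 1 records, 688.79 total amount, 11.00 avg items
  West: 4 records, 13887.55 total amount, 6.00 avg items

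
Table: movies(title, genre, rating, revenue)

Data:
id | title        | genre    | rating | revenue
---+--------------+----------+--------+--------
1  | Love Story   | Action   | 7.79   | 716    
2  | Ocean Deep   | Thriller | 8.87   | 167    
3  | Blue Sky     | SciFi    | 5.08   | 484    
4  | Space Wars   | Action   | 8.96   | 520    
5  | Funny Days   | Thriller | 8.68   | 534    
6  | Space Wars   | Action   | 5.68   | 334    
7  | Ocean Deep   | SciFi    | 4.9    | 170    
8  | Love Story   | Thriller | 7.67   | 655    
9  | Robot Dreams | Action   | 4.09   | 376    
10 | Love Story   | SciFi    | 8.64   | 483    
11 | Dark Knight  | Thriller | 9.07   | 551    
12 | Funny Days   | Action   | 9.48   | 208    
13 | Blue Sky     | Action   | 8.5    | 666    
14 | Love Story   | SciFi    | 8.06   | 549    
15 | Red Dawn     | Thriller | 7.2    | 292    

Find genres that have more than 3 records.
SELECT genre, COUNT(*) as cnt
FROM movies
GROUP BY genre
HAVING COUNT(*) > 3

Result:
  Action: 6
  SciFi: 4
  Thriller: 5

Note: HAVING filters groups after aggregation, WHERE filters rows before.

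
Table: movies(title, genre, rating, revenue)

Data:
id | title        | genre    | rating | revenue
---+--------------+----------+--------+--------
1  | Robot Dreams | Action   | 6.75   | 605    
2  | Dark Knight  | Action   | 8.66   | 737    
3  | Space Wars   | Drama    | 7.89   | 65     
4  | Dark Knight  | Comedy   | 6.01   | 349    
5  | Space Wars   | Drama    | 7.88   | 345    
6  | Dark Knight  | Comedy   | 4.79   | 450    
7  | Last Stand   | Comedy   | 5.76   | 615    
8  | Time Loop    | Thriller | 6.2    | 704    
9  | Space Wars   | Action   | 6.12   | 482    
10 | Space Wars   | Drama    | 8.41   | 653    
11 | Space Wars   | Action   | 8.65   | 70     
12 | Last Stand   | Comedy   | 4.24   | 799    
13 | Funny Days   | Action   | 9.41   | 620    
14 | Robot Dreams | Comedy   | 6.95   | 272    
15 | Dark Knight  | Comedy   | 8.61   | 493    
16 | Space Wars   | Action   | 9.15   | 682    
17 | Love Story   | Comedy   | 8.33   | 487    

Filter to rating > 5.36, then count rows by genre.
SELECT genre, COUNT(*)
FROM movies
WHERE rating > 5.36
GROUP BY genre

Note: WHERE filters rows before grouping.

Result:
  Action: 6
  Comedy: 5
  Drama: 3
  Thriller: 1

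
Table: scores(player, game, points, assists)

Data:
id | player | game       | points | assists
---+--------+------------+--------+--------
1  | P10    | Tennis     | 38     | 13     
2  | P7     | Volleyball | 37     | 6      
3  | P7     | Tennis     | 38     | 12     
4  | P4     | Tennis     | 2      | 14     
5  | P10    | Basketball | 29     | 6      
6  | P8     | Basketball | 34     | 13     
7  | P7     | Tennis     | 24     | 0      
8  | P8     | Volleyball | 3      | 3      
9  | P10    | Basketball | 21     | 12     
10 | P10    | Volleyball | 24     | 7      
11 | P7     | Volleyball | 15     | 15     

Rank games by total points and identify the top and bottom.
SELECT game, SUM(points)
FROM scores
GROUP BY game
ORDER BY SUM(points)

All groups:
  Volleyball: 79
  Basketball: 84
  Tennis: 102

Highest: Tennis (102)
Lowest: Volleyball (79)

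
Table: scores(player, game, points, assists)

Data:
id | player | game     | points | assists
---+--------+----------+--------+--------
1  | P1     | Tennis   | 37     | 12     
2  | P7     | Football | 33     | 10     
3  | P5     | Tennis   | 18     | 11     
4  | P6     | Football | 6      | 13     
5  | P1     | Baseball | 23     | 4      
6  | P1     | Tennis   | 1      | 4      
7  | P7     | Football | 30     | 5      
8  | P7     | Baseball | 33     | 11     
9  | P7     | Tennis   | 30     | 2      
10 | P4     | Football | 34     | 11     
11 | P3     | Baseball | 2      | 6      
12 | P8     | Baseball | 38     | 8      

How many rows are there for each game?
SELECT game, COUNT(*) as count
FROM scores
GROUP BY game

Result:
  Baseball: 4
  Football: 4
  Tennis: 4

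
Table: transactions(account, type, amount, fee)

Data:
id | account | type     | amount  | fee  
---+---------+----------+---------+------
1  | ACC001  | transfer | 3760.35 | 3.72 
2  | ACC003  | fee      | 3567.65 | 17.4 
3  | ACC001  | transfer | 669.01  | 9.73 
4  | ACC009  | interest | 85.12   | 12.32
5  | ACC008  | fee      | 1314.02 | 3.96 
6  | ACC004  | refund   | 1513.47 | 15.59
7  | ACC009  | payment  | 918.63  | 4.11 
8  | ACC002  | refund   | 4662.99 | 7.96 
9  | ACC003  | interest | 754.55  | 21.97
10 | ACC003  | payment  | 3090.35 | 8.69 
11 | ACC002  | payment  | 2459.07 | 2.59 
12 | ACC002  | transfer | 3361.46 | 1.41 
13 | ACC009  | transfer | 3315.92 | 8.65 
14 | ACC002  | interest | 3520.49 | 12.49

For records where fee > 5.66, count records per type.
SELECT type, COUNT(*)
FROM transactions
WHERE fee > 5.66
GROUP BY type

Note: WHERE filters rows before grouping.

Result:
  fee: 1
  interest: 3
  payment: 1
  refund: 2
  transfer: 2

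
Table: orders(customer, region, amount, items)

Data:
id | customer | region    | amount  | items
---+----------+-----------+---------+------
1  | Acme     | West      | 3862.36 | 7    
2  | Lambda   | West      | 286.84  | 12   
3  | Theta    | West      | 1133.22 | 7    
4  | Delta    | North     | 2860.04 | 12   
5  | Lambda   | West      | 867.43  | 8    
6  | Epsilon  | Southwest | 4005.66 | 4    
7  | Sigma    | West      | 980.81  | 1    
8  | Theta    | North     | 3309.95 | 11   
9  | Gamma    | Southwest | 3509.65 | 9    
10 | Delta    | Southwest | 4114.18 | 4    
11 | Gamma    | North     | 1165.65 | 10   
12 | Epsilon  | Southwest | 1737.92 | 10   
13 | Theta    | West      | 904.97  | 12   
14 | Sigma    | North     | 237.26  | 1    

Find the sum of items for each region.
SELECT region, SUM(items) as result
FROM orders
GROUP BY region

Result:
  North: 34
  Southwest: 27
  West: 47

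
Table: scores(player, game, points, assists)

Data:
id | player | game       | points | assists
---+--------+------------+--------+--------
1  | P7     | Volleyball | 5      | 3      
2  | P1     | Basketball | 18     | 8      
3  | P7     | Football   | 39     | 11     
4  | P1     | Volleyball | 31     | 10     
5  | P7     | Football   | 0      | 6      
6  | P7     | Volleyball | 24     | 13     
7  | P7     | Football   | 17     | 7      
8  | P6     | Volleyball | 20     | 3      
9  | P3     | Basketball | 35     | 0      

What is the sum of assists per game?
SELECT game, SUM(assists) as result
FROM scores
GROUP BY game

Result:
  Basketball: 8
  Football: 24
  Volleyball: 29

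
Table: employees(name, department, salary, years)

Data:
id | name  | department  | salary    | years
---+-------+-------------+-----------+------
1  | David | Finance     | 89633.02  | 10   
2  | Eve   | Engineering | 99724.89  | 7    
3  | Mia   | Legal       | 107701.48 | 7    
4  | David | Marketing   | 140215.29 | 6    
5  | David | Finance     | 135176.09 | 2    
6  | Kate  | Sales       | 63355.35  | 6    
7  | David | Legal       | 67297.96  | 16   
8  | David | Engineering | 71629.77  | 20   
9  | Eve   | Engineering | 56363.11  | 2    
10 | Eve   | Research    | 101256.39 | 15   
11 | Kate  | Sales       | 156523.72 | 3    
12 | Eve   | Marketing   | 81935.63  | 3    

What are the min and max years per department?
SELECT department, MIN(years), MAX(years)
FROM employees
GROUP BY department

Result:
  Engineering: min=2, max=20
  Finance: min=2, max=10
  Legal: min=7, max=16
  Marketing: min=3, max=6
  Research: min=15, max=15
  Sales: min=3, max=6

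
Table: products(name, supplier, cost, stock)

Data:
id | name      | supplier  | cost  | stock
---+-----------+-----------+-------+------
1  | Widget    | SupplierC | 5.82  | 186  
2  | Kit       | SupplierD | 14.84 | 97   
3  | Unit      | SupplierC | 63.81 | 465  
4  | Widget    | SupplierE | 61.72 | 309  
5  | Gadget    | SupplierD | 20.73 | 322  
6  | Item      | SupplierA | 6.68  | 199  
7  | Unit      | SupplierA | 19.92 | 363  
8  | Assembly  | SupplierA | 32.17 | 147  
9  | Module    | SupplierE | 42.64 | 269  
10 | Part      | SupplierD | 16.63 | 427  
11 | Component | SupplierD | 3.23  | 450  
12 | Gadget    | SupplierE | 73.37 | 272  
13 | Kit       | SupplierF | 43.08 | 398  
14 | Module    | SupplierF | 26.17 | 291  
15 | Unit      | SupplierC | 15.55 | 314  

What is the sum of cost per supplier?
SELECT supplier, SUM(cost) as result
FROM products
GROUP BY supplier

Result:
  SupplierA: 58.77
  SupplierC: 85.18
  SupplierD: 55.43
  SupplierE: 177.73
  SupplierF: 69.25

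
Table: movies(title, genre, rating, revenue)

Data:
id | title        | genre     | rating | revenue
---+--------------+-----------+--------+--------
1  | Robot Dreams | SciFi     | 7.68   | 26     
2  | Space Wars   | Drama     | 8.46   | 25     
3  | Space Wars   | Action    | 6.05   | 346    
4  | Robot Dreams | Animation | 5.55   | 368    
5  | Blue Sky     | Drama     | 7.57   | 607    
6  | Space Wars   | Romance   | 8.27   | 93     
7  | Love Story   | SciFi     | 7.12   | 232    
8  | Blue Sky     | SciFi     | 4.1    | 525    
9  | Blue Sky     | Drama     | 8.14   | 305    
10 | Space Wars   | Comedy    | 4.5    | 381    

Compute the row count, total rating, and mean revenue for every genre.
SELECT genre,
       COUNT(*) as cnt,
       SUM(rating) as total_rating,
       AVG(revenue) as avg_revenue
FROM movies
GROUP BY genre

Result:
  Action: 1 records, 6.05 total rating, 346.00 avg revenue
  Animation: 1 records, 5.55 total rating, 368.00 avg revenue
  Comedy: 1 records, 4.50 total rating, 381.00 avg revenue
  Drama: 3 records, 24.17 total rating, 312.33 avg revenue
  Romance: 1 records, 8.27 total rating, 93.00 avg revenue
  SciFi: 3 records, 18.90 total rating, 261.00 avg revenue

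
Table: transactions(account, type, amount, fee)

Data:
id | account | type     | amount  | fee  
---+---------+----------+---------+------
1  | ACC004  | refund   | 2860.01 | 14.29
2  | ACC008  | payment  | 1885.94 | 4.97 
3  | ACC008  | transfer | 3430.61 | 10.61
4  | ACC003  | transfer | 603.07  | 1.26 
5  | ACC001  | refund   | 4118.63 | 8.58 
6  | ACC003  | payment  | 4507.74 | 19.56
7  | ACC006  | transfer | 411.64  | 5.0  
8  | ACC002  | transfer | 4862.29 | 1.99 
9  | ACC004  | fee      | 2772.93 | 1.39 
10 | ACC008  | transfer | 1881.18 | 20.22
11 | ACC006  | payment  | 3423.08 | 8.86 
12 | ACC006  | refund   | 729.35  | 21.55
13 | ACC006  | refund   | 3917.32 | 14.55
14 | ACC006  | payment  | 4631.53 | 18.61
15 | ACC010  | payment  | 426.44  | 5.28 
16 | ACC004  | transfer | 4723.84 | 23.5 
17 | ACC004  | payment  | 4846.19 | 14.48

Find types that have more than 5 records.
SELECT type, COUNT(*) as cnt
FROM transactions
GROUP BY type
HAVING COUNT(*) > 5

Result:
  payment: 6
  transfer: 6

Note: HAVING filters groups after aggregation, WHERE filters rows before.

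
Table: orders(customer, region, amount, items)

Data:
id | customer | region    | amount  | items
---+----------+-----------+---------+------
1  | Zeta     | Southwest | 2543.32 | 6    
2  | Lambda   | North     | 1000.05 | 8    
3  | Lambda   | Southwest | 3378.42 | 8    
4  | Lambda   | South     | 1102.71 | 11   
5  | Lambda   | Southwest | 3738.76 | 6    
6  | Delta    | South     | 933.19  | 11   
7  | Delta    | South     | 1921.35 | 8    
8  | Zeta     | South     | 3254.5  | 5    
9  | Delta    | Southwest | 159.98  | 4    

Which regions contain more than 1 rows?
SELECT region, COUNT(*) as cnt
FROM orders
GROUP BY region
HAVING COUNT(*) > 1

Result:
  South: 4
  Southwest: 4

Note: HAVING filters groups after aggregation, WHERE filters rows before.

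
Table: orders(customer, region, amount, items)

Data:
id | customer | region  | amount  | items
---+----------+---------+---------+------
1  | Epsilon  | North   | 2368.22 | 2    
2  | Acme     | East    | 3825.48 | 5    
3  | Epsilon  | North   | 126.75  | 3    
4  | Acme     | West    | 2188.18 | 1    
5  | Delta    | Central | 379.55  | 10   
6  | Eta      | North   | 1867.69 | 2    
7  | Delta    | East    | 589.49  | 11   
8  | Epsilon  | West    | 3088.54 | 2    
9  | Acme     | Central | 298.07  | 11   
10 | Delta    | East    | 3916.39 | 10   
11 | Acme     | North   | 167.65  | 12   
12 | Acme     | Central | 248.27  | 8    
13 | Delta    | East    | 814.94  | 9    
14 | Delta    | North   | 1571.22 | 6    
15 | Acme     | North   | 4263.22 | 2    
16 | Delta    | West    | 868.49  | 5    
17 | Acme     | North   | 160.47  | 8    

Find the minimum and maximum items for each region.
SELECT region, MIN(items), MAX(items)
FROM orders
GROUP BY region

Result:
  Central: min=8, max=11
  East: min=5, max=11
  North: min=2, max=12
  West: min=1, max=5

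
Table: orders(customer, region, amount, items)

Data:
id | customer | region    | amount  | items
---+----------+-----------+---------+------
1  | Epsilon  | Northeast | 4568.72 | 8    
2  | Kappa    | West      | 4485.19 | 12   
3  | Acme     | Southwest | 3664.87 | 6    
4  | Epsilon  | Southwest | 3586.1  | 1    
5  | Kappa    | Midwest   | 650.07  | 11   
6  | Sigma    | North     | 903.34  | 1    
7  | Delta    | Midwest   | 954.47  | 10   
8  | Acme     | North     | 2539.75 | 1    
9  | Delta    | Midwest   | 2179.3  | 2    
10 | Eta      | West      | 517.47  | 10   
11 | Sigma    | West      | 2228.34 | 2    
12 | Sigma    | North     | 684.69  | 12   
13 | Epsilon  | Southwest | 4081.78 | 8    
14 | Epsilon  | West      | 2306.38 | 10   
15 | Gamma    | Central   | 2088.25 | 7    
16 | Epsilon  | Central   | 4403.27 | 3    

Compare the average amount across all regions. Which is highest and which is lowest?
SELECT region, AVG(amount)
FROM orders
GROUP BY region
ORDER BY AVG(amount)

All groups:
  Midwest: 1261.28
  North: 1375.93
  West: 2384.35
  Central: 3245.76
  Southwest: 3777.58
  Northeast: 4568.72

Highest: Northeast (4568.72)
Lowest: Midwest (1261.28)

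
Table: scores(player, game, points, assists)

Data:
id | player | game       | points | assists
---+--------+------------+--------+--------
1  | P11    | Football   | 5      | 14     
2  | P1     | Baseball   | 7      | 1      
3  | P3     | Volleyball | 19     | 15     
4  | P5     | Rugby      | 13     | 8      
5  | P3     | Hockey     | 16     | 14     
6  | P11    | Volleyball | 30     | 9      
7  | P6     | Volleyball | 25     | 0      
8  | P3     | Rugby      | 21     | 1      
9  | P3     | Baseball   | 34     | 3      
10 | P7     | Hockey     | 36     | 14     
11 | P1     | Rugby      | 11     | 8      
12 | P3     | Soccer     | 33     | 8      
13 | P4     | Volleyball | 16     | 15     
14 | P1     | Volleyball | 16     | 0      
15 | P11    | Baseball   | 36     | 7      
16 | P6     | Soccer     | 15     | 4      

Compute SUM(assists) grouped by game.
SELECT game, SUM(assists) as result
FROM scores
GROUP BY game

Result:
  Baseball: 11
  Football: 14
  Hockey: 28
  Rugby: 17
  Soccer: 12
  Volleyball: 39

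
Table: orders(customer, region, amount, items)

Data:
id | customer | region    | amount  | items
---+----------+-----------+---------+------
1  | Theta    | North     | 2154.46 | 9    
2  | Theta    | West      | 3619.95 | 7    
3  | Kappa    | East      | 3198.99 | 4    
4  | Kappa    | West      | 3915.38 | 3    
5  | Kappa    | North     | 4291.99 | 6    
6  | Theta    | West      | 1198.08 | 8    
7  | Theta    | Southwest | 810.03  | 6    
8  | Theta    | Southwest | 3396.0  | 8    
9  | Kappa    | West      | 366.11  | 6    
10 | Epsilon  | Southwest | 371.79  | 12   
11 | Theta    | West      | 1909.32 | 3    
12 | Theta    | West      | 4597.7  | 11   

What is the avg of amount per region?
SELECT region, AVG(amount) as result
FROM orders
GROUP BY region

Result:
  East: 3198.99
  North: 3223.23
  Southwest: 1525.94
  West: 2601.09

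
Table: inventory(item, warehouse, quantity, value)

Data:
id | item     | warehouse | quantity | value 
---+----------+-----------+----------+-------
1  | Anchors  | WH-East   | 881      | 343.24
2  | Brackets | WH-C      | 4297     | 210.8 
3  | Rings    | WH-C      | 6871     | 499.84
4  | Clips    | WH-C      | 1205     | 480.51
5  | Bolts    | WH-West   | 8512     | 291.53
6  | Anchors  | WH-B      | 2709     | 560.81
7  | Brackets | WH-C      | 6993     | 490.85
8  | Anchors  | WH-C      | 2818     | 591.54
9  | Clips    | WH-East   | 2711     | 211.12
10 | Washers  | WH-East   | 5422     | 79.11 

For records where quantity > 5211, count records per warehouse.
SELECT warehouse, COUNT(*)
FROM inventory
WHERE quantity > 5211
GROUP BY warehouse

Note: WHERE filters rows before grouping.

Result:
  WH-C: 2
  WH-East: 1
  WH-West: 1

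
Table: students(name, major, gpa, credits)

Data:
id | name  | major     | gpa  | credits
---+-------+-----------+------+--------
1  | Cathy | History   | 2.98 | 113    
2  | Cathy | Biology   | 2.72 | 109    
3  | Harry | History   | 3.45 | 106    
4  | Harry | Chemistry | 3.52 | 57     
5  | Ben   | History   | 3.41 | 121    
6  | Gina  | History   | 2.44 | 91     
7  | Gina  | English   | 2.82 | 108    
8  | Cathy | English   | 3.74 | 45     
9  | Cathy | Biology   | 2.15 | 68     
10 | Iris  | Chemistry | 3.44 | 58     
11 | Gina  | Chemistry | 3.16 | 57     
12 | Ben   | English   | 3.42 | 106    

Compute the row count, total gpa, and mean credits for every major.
SELECT major,
       COUNT(*) as cnt,
       SUM(gpa) as total_gpa,
       AVG(credits) as avg_credits
FROM students
GROUP BY major

Result:
  Biology: 2 records, 4.87 total gpa, 88.50 avg credits
  Chemistry: 3 records, 10.12 total gpa, 57.33 avg credits
  English: 3 records, 9.98 total gpa, 86.33 avg credits
  History: 4 records, 12.28 total gpa, 107.75 avg credits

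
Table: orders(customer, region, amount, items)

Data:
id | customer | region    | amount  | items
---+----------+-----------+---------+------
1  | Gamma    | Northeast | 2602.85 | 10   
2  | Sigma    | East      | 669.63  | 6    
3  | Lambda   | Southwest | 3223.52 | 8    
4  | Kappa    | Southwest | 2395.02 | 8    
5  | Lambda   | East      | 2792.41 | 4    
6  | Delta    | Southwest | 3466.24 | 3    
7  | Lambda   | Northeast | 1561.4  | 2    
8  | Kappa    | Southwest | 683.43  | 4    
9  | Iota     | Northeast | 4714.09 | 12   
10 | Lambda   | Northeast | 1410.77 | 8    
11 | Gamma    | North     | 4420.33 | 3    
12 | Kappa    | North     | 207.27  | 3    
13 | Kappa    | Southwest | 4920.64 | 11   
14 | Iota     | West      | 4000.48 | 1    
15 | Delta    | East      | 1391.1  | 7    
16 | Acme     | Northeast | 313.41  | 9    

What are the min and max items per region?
SELECT region, MIN(items), MAX(items)
FROM orders
GROUP BY region

Result:
  East: min=4, max=7
  North: min=3, max=3
  Northeast: min=2, max=12
  Southwest: min=3, max=11
  West: min=1, max=1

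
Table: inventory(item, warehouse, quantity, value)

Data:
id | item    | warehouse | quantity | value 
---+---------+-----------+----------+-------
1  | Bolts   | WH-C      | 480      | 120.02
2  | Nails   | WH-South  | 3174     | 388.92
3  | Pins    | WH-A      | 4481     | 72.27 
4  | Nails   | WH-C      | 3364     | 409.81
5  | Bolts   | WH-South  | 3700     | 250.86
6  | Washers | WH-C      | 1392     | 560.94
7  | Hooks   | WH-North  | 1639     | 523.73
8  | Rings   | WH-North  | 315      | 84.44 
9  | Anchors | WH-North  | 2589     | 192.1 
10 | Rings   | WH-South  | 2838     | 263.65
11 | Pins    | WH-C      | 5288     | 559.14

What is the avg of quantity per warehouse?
SELECT warehouse, AVG(quantity) as result
FROM inventory
GROUP BY warehouse

Result:
  WH-A: 4481.00
  WH-C: 2631.00
  WH-North: 1514.33
  WH-South: 3237.33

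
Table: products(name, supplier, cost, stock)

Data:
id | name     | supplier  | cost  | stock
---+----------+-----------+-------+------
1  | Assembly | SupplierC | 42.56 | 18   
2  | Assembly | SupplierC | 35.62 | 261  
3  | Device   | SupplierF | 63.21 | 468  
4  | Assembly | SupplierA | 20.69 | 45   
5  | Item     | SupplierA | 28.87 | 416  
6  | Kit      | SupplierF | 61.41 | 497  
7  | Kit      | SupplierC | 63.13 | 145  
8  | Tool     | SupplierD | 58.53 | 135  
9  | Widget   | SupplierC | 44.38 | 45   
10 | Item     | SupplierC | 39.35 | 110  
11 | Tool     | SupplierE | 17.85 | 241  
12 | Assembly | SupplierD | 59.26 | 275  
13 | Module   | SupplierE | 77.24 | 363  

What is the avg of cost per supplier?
SELECT supplier, AVG(cost) as result
FROM products
GROUP BY supplier

Result:
  SupplierA: 24.78
  SupplierC: 45.01
  SupplierD: 58.90
  SupplierE: 47.55
  SupplierF: 62.31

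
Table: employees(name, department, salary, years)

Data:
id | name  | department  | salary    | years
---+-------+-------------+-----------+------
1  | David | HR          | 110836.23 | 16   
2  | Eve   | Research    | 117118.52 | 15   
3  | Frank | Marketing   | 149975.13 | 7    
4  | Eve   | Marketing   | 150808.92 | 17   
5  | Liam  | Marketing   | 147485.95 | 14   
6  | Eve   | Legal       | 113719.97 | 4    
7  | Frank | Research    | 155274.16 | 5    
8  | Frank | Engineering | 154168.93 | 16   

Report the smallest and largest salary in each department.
SELECT department, MIN(salary), MAX(salary)
FROM employees
GROUP BY department

Result:
  Engineering: min=154168.93, max=154168.93
  HR: min=110836.23, max=110836.23
  Legal: min=113719.97, max=113719.97
  Marketing: min=147485.95, max=150808.92
  Research: min=117118.52, max=155274.16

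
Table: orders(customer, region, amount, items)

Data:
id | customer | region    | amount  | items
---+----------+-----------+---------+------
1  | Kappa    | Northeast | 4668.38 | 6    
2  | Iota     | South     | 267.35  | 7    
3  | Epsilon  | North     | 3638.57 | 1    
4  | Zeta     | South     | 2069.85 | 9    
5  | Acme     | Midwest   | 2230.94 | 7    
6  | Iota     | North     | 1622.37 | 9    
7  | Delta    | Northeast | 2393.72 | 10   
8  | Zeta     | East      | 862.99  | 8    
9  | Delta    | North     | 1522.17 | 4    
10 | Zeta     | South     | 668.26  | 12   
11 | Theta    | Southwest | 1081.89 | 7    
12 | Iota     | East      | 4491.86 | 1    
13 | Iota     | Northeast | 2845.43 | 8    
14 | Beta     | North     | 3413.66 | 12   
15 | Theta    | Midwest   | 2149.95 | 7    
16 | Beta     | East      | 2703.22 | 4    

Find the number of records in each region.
SELECT region, COUNT(*) as count
FROM orders
GROUP BY region

Result:
  East: 3
  Midwest: 2
  North: 4
  Northeast: 3
  South: 3
  Southwest: 1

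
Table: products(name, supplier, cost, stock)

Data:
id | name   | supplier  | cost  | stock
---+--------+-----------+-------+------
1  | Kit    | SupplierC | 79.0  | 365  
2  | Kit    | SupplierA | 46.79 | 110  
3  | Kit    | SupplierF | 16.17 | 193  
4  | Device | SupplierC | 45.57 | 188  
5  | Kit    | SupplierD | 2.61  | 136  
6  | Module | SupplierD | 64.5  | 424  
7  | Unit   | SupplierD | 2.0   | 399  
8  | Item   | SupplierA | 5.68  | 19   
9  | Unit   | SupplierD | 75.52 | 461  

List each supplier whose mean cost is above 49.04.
SELECT supplier, AVG(cost)
FROM products
GROUP BY supplier
HAVING AVG(cost) > 49.04

Result:
  SupplierC: avg=62.29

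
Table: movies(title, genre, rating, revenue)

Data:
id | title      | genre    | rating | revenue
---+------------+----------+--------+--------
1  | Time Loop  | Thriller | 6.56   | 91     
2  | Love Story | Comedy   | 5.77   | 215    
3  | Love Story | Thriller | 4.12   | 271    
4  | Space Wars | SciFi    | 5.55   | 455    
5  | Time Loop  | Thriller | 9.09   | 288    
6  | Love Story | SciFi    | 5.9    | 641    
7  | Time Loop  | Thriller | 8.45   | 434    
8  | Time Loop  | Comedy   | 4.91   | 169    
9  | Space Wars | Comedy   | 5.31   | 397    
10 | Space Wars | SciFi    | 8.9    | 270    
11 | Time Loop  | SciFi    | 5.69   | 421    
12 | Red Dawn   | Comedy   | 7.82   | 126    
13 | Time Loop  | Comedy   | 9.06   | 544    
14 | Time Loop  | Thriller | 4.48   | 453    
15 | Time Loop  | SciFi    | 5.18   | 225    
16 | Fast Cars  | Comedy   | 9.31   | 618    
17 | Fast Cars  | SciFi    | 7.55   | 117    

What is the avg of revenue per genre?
SELECT genre, AVG(revenue) as result
FROM movies
GROUP BY genre

Result:
  Comedy: 344.83
  SciFi: 354.83
  Thriller: 307.40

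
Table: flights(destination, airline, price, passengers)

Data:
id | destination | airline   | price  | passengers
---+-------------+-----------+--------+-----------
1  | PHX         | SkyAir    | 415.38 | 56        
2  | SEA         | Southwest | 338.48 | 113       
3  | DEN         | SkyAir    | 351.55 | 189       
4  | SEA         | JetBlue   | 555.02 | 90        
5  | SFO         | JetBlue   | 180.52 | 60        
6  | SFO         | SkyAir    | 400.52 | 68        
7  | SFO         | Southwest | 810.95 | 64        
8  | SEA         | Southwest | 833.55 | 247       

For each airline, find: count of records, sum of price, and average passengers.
SELECT airline,
       COUNT(*) as cnt,
       SUM(price) as total_price,
       AVG(passengers) as avg_passengers
FROM flights
GROUP BY airline

Result:
  JetBlue: 2 records, 735.54 total price, 75.00 avg passengers
  SkyAir: 3 records, 1167.45 total price, 104.33 avg passengers
  Southwest: 3 records, 1982.98 total price, 141.33 avg passengers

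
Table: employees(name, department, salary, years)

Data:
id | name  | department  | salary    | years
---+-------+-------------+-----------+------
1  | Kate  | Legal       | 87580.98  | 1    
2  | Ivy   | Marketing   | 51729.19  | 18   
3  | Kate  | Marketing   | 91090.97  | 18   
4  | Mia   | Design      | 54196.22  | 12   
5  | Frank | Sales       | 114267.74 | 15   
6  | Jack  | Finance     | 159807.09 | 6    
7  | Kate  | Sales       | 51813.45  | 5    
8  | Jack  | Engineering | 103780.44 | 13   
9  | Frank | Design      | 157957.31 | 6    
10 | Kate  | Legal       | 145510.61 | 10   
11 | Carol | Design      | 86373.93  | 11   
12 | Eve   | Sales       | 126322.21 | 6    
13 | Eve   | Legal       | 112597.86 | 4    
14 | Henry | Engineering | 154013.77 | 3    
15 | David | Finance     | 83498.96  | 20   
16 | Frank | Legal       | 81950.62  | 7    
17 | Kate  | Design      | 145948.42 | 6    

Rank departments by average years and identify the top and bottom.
SELECT department, AVG(years)
FROM employees
GROUP BY department
ORDER BY AVG(years)

All groups:
  Legal: 5.50
  Engineering: 8.00
  Sales: 8.67
  Design: 8.75
  Finance: 13.00
  Marketing: 18.00

Highest: Marketing (18.00)
Lowest: Legal (5.50)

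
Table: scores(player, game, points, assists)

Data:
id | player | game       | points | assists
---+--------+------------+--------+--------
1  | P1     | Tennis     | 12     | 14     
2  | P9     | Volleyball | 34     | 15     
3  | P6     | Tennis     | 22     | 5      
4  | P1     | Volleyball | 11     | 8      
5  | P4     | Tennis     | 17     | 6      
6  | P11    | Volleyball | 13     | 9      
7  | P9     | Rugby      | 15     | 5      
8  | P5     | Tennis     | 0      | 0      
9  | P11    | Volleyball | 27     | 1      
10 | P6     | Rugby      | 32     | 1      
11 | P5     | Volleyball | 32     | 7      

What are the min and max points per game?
SELECT game, MIN(points), MAX(points)
FROM scores
GROUP BY game

Result:
  Rugby: min=15, max=32
  Tennis: min=0, max=22
  Volleyball: min=11, max=34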